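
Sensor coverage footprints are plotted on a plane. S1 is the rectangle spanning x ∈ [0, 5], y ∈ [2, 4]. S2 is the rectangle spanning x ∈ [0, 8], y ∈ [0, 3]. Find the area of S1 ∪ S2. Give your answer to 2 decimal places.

29.00

By inclusion–exclusion:
Individual areas: |S1| = 10, |S2| = 24.
|S1∩S2|: x∈[0,5], y∈[2,3] → 5·1 = 5.
|S1 ∪ S2| = 34 − 5 = 29.00.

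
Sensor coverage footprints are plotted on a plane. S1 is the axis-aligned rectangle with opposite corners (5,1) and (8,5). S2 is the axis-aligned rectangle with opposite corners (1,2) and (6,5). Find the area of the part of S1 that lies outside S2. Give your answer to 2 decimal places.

|S1∩S2|: x∈[5,6], y∈[2,5] → 1·3 = 3.
|S1| = 12.
|S1 ∖ S2| = |S1| − |S1∩S2| = 12 − 3 = 9.00.

9.00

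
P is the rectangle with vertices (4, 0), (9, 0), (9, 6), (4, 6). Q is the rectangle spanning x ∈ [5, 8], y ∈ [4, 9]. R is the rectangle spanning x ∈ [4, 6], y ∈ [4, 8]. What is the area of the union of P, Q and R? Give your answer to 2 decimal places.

By inclusion–exclusion:
Individual areas: |P| = 30, |Q| = 15, |R| = 8.
|P∩Q|: x∈[5,8], y∈[4,6] → 3·2 = 6.
|P∩R|: x∈[4,6], y∈[4,6] → 2·2 = 4.
|Q∩R|: x∈[5,6], y∈[4,8] → 1·4 = 4.
|P∩Q∩R| = 2.
|P ∪ Q ∪ R| = 53 − 14 + 2 = 41.00.

41.00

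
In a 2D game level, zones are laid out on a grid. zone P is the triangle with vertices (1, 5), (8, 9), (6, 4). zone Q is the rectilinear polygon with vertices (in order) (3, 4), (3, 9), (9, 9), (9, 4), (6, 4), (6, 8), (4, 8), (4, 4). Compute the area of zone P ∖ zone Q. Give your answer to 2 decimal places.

7.71

|zone P| = 13.5, |zone P∩zone Q| = 5.7857.
|zone P ∖ zone Q| = |zone P| − |zone P∩zone Q| = 13.5 − 5.7857 = 7.71.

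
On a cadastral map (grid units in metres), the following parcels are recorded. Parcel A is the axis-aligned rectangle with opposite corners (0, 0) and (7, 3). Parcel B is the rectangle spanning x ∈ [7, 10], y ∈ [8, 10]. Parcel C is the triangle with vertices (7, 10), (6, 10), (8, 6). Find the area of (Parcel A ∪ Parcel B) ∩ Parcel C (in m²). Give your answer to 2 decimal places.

The region (Parcel A ∪ Parcel B) ∩ Parcel C is the polygon with vertices (7,10), (7.5,8), (7,8).
By the shoelace formula its area is 0.50.

0.50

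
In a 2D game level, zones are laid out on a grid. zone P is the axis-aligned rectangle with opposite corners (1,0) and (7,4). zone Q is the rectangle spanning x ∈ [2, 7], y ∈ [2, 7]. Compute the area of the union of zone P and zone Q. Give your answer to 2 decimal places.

39.00

By inclusion–exclusion:
Individual areas: |zone P| = 24, |zone Q| = 25.
|zone P∩zone Q|: x∈[2,7], y∈[2,4] → 5·2 = 10.
|zone P ∪ zone Q| = 49 − 10 = 39.00.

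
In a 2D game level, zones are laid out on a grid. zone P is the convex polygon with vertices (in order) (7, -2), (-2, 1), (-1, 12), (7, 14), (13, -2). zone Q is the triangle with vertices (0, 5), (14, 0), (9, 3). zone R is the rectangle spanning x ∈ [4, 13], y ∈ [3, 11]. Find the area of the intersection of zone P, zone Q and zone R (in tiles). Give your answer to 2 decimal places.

The intersection is the polygon with vertices (4,3.571), (4,4.111), (9,3), (5.6,3).
By the shoelace formula its area is 2.32.

2.32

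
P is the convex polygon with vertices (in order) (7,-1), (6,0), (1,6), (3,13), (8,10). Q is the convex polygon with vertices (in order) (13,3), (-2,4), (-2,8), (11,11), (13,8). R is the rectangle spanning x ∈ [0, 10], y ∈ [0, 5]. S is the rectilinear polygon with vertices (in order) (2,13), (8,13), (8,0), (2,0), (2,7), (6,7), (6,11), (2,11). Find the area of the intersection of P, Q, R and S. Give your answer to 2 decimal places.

7.43

The intersection is the polygon with vertices (2.941,3.671), (2,4.8), (2,5), (7.545,5), (7.398,3.373).
By the shoelace formula its area is 7.43.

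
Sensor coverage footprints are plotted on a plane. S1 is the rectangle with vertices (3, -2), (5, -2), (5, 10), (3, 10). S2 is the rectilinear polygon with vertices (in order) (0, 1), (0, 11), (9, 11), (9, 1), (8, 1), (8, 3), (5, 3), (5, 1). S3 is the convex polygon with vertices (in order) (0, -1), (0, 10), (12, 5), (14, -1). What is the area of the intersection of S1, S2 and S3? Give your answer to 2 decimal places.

14.67

The intersection is the polygon with vertices (3,1), (3,8.75), (5,7.917), (5,3), (5,1).
By the shoelace formula its area is 14.67.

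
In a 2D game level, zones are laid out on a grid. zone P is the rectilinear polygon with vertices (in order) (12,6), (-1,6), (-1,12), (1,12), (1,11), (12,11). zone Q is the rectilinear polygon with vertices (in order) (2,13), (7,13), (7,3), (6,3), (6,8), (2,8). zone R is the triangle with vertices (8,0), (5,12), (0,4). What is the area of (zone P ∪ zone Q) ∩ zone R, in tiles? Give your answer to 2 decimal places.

18.25

The region (zone P ∪ zone Q) ∩ zone R is the polygon with vertices (7,3), (6,3), (6,6), (1.25,6), (5,12), (7,4).
By the shoelace formula its area is 18.25.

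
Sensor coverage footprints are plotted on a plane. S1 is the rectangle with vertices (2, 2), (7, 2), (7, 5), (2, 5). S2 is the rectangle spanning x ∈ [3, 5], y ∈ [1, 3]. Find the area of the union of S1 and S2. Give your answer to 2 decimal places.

By inclusion–exclusion:
Individual areas: |S1| = 15, |S2| = 4.
|S1∩S2|: x∈[3,5], y∈[2,3] → 2·1 = 2.
|S1 ∪ S2| = 19 − 2 = 17.00.

17.00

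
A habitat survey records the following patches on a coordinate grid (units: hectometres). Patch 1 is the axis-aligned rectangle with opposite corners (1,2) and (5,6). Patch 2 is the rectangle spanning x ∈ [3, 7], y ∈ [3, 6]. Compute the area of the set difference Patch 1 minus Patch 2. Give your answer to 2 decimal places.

|Patch 1∩Patch 2|: x∈[3,5], y∈[3,6] → 2·3 = 6.
|Patch 1| = 16.
|Patch 1 ∖ Patch 2| = |Patch 1| − |Patch 1∩Patch 2| = 16 − 6 = 10.00.

10.00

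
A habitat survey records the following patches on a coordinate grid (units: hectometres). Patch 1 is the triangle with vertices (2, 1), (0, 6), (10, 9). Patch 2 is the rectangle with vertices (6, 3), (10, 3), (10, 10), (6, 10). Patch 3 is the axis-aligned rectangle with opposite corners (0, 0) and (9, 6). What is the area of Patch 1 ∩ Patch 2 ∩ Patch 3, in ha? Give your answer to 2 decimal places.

The intersection is the polygon with vertices (6,5), (6,6), (7,6).
By the shoelace formula its area is 0.50.

0.50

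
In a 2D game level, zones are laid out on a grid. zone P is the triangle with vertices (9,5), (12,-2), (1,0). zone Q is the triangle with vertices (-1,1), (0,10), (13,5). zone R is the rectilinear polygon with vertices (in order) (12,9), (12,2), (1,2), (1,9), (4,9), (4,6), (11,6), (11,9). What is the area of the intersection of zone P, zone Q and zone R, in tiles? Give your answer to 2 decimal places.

The intersection is the polygon with vertices (5.632,2.895), (9,5), (9.436,3.982).
By the shoelace formula its area is 2.17.

2.17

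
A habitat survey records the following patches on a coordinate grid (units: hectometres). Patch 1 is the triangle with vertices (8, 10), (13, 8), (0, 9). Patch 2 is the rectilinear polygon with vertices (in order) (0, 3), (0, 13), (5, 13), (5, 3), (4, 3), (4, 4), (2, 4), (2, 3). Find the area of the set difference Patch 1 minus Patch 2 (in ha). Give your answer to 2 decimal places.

|Patch 1| = 10.5, |Patch 1∩Patch 2| = 2.524.
|Patch 1 ∖ Patch 2| = |Patch 1| − |Patch 1∩Patch 2| = 10.5 − 2.524 = 7.98.

7.98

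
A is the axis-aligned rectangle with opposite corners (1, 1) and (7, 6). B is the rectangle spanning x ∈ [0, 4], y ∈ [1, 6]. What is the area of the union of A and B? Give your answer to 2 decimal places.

By inclusion–exclusion:
Individual areas: |A| = 30, |B| = 20.
|A∩B|: x∈[1,4], y∈[1,6] → 3·5 = 15.
|A ∪ B| = 50 − 15 = 35.00.

35.00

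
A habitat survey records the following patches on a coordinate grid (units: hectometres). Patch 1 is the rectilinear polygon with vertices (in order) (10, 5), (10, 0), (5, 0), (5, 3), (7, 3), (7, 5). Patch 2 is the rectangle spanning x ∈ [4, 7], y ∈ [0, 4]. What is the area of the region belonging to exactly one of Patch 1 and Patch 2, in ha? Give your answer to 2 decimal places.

21.00

|Patch 1| = 21, |Patch 2| = 12, |Patch 1∩Patch 2| = 6.
|Patch 1 △ Patch 2| = |Patch 1| + |Patch 2| − 2·|Patch 1∩Patch 2| = 21 + 12 − 12 = 21.00.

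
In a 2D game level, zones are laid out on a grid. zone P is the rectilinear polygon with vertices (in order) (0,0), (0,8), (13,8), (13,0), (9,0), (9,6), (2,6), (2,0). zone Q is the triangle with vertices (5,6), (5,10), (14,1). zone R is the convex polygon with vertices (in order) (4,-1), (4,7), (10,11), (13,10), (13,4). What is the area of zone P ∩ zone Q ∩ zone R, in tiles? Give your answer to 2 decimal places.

9.85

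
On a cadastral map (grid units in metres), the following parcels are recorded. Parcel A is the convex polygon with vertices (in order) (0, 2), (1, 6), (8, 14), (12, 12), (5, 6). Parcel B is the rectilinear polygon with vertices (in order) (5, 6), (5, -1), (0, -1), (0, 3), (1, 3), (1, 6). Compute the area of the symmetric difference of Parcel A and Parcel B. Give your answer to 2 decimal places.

|Parcel A| = 43, |Parcel B| = 32, |Parcel A∩Parcel B| = 6.875.
|Parcel A △ Parcel B| = |Parcel A| + |Parcel B| − 2·|Parcel A∩Parcel B| = 43 + 32 − 13.75 = 61.25.

61.25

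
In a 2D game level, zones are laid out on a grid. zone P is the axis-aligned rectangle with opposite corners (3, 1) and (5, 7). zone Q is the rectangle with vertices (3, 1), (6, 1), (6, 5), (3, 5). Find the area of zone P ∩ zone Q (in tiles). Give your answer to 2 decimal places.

|zone P∩zone Q|: x∈[3,5], y∈[1,5] → 2·4 = 8.

8.00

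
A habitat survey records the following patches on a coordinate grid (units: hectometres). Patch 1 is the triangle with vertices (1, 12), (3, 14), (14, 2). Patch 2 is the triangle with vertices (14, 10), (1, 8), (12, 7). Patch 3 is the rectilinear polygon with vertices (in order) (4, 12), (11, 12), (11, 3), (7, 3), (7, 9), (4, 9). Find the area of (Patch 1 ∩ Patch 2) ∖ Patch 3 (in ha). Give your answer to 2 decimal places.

1.28

|Patch 1 ∩ Patch 2| = 3.4542.
|(Patch 1 ∩ Patch 2) ∩ Patch 3| = 2.1758.
|(Patch 1 ∩ Patch 2) ∖ Patch 3| = 3.4542 − 2.1758 = 1.28.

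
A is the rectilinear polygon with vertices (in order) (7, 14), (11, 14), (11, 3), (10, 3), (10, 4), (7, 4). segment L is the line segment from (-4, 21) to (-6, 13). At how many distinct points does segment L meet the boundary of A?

0

The segment lies entirely outside A and never meets its boundary.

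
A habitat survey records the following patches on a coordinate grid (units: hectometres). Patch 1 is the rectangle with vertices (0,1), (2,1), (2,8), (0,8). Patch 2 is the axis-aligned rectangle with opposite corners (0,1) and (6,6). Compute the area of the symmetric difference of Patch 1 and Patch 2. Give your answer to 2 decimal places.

24.00

|Patch 1∩Patch 2|: x∈[0,2], y∈[1,6] → 2·5 = 10.
|Patch 1 △ Patch 2| = |Patch 1| + |Patch 2| − 2·|Patch 1∩Patch 2| = 14 + 30 − 20 = 24.00.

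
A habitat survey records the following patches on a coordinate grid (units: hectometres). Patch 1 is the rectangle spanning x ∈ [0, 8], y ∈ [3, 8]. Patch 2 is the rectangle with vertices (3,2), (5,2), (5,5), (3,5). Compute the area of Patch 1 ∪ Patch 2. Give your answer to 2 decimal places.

By inclusion–exclusion:
Individual areas: |Patch 1| = 40, |Patch 2| = 6.
|Patch 1∩Patch 2|: x∈[3,5], y∈[3,5] → 2·2 = 4.
|Patch 1 ∪ Patch 2| = 46 − 4 = 42.00.

42.00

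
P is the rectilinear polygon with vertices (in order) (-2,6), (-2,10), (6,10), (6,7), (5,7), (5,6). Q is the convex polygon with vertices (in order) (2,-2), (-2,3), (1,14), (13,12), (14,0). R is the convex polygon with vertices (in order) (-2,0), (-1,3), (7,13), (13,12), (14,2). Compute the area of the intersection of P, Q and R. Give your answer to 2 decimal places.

11.00

The intersection is the polygon with vertices (6,7), (5,7), (5,6), (1.4,6), (4.6,10), (6,10).
By the shoelace formula its area is 11.00.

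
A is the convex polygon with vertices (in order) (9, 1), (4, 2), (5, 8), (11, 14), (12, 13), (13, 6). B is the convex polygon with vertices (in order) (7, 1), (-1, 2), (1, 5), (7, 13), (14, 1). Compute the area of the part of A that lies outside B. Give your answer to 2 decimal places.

23.69

|A| = 72.5, |A∩B| = 48.806.
|A ∖ B| = |A| − |A∩B| = 72.5 − 48.806 = 23.69.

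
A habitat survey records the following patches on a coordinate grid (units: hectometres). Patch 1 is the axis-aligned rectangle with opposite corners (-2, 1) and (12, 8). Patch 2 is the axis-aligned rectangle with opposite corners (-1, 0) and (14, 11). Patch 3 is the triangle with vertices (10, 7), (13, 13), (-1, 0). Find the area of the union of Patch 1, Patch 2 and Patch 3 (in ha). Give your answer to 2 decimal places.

By inclusion–exclusion:
Individual areas: |Patch 1| = 98, |Patch 2| = 165, |Patch 3| = 22.5.
|Patch 1∩Patch 2|: x∈[-1,12], y∈[1,8] → 13·7 = 91.
|Patch 1∩Patch 3| = 15.0412.
|Patch 2∩Patch 3| = 21.3462.
|Patch 1∩Patch 2∩Patch 3| = 15.0412.
|Patch 1 ∪ Patch 2 ∪ Patch 3| = 285.5 − 127.3874 + 15.0412 = 173.15.

173.15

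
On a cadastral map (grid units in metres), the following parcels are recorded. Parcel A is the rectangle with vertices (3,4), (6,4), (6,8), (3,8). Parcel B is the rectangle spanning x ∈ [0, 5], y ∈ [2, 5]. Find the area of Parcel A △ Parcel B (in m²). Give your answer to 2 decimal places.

|Parcel A∩Parcel B|: x∈[3,5], y∈[4,5] → 2·1 = 2.
|Parcel A △ Parcel B| = |Parcel A| + |Parcel B| − 2·|Parcel A∩Parcel B| = 12 + 15 − 4 = 23.00.

23.00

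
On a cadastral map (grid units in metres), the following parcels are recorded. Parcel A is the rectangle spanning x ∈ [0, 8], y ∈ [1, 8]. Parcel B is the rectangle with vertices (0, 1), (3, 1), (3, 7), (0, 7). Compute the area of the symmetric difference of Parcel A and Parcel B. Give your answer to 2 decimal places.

38.00

|Parcel A∩Parcel B|: x∈[0,3], y∈[1,7] → 3·6 = 18.
|Parcel A △ Parcel B| = |Parcel A| + |Parcel B| − 2·|Parcel A∩Parcel B| = 56 + 18 − 36 = 38.00.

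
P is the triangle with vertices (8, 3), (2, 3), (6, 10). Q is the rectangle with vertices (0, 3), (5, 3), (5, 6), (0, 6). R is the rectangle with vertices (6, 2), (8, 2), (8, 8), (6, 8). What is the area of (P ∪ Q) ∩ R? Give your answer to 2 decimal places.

6.43

The region (P ∪ Q) ∩ R is the polygon with vertices (8,3), (6,3), (6,8), (6.571,8).
By the shoelace formula its area is 6.43.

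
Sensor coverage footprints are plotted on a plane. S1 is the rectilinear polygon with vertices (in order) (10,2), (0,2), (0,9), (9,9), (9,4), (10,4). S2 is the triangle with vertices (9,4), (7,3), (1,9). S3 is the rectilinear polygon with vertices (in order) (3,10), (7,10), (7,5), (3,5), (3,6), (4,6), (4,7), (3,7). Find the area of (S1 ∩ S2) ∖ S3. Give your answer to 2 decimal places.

5.50

|S1 ∩ S2| = 9.
|(S1 ∩ S2) ∩ S3| = 3.5.
|(S1 ∩ S2) ∖ S3| = 9 − 3.5 = 5.50.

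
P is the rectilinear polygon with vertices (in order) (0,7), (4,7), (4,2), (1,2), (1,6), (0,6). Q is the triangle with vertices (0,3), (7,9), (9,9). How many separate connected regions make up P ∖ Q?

P ∖ Q splits into 2 disjoint pieces (area 6.5714, area 8).

2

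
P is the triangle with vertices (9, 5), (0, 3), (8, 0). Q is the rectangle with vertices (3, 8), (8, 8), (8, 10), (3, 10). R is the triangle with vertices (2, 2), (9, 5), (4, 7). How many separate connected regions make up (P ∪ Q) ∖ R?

(P ∪ Q) ∖ R splits into 3 disjoint pieces (area 1.6416, area 15.2889, area 10).

3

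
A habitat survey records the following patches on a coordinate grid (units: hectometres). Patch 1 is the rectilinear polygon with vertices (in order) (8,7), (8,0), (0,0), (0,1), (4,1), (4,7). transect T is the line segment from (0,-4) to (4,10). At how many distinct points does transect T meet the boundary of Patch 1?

2

The segment meets the boundary at (1.429,1), (1.143,0).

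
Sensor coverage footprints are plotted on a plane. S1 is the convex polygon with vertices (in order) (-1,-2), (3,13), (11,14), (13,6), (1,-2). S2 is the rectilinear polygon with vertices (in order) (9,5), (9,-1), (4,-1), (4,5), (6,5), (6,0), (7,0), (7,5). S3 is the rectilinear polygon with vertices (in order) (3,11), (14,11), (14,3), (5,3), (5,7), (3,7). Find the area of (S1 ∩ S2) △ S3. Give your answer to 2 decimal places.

81.50

|S1 ∩ S2| = 13.3333.
|(S1 ∩ S2) ∩ S3| = 5.9167.
|(S1 ∩ S2) △ S3| = 13.3333 + 80 − 11.8333 = 81.50.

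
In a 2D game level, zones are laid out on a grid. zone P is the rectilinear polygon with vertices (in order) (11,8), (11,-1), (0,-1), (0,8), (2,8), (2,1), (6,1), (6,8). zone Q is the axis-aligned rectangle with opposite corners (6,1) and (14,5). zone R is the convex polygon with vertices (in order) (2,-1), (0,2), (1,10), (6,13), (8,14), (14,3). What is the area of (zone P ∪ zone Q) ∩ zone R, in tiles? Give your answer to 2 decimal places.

58.66

|zone P ∪ zone Q| = 83.
|(zone P ∪ zone Q) ∩ zone R| = 58.66.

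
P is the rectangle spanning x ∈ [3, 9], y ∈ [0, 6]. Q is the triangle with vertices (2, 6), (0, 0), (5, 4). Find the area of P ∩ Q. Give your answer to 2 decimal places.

The intersection is the polygon with vertices (3,5.333), (5,4), (3,2.4).
By the shoelace formula its area is 2.93.

2.93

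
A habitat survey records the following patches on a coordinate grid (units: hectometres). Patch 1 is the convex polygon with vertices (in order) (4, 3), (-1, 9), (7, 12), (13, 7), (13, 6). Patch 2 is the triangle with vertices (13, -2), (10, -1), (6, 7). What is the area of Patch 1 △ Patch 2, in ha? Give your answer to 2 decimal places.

|Patch 1| = 70.5, |Patch 2| = 10, |Patch 1∩Patch 2| = 1.0504.
|Patch 1 △ Patch 2| = |Patch 1| + |Patch 2| − 2·|Patch 1∩Patch 2| = 70.5 + 10 − 2.1008 = 78.40.

78.40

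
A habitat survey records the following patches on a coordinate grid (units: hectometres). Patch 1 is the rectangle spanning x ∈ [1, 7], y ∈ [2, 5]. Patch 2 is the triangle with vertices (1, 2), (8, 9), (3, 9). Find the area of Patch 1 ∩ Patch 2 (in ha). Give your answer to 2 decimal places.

3.21

The intersection is the polygon with vertices (4,5), (1,2), (1.857,5).
By the shoelace formula its area is 3.21.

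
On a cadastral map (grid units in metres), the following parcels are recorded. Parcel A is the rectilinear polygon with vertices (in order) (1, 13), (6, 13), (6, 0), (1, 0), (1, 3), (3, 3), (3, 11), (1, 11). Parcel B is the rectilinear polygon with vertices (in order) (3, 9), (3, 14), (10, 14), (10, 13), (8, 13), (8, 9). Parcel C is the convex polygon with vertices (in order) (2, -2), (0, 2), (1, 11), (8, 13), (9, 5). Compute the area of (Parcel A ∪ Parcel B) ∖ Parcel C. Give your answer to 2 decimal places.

16.00

|Parcel A ∪ Parcel B| = 64.
|(Parcel A ∪ Parcel B) ∩ Parcel C| = 48.
|(Parcel A ∪ Parcel B) ∖ Parcel C| = 64 − 48 = 16.00.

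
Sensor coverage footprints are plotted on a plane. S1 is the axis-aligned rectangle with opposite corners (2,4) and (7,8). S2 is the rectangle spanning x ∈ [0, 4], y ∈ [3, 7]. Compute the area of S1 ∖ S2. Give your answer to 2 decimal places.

|S1∩S2|: x∈[2,4], y∈[4,7] → 2·3 = 6.
|S1| = 20.
|S1 ∖ S2| = |S1| − |S1∩S2| = 20 − 6 = 14.00.

14.00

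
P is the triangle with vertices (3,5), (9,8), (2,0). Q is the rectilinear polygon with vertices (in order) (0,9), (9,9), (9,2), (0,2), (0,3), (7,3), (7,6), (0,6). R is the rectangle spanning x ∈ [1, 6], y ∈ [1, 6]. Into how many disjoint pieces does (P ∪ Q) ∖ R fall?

3

(P ∪ Q) ∖ R splits into 3 disjoint pieces (area 36.8571, area 0.3375, area 1).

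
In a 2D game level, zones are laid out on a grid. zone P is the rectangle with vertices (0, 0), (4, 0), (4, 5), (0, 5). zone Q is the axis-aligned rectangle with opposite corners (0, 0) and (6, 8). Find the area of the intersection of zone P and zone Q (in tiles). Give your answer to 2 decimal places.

20.00

|zone P∩zone Q|: x∈[0,4], y∈[0,5] → 4·5 = 20.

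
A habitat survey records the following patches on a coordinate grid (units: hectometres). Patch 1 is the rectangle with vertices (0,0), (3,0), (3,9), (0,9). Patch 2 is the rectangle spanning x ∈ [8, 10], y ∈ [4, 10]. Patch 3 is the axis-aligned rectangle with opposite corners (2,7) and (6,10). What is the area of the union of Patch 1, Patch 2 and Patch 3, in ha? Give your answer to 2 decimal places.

49.00

By inclusion–exclusion:
Individual areas: |Patch 1| = 27, |Patch 2| = 12, |Patch 3| = 12.
|Patch 1∩Patch 2| = 0 (no overlap).
|Patch 1∩Patch 3|: x∈[2,3], y∈[7,9] → 1·2 = 2.
|Patch 2∩Patch 3| = 0 (no overlap).
|Patch 1∩Patch 2∩Patch 3| = 0.
|Patch 1 ∪ Patch 2 ∪ Patch 3| = 51 − 2 + 0 = 49.00.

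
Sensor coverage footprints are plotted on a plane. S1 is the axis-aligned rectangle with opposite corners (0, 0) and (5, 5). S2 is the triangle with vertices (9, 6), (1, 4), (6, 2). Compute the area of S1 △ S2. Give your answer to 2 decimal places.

27.60

|S1| = 25, |S2| = 13, |S1∩S2| = 5.2.
|S1 △ S2| = |S1| + |S2| − 2·|S1∩S2| = 25 + 13 − 10.4 = 27.60.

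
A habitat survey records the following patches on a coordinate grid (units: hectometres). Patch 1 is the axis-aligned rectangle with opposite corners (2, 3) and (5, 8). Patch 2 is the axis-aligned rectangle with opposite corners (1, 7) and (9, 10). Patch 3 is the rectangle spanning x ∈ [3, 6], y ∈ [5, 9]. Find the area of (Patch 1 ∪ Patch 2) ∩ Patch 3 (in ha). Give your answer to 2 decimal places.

The region (Patch 1 ∪ Patch 2) ∩ Patch 3 is the polygon with vertices (5,7), (5,5), (3,5), (3,9), (6,9), (6,7).
By the shoelace formula its area is 10.00.

10.00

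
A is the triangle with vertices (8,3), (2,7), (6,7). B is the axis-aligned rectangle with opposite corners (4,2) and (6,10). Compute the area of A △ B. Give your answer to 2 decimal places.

|A| = 8, |B| = 16, |A∩B| = 4.
|A △ B| = |A| + |B| − 2·|A∩B| = 8 + 16 − 8 = 16.00.

16.00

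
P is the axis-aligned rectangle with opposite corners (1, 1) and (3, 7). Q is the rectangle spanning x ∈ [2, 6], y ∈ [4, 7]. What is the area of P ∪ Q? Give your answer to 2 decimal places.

21.00

By inclusion–exclusion:
Individual areas: |P| = 12, |Q| = 12.
|P∩Q|: x∈[2,3], y∈[4,7] → 1·3 = 3.
|P ∪ Q| = 24 − 3 = 21.00.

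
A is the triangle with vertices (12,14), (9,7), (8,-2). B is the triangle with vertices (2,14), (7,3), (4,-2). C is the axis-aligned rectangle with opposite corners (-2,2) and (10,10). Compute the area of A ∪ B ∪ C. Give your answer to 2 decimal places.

By inclusion–exclusion:
Individual areas: |A| = 10, |B| = 29, |C| = 96.
|A∩B| = 0.
|A∩C| = 5.5556.
|B∩C| = 20.5636.
|A∩B∩C| = 0.
|A ∪ B ∪ C| = 135 − 26.1192 + 0 = 108.88.

108.88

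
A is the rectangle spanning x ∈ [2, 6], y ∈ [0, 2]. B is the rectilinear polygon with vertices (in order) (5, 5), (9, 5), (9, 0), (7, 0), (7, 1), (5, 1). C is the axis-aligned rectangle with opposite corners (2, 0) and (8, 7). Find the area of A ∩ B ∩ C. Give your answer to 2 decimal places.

The intersection is the polygon with vertices (6,1), (5,1), (5,2), (6,2).
By the shoelace formula its area is 1.00.

1.00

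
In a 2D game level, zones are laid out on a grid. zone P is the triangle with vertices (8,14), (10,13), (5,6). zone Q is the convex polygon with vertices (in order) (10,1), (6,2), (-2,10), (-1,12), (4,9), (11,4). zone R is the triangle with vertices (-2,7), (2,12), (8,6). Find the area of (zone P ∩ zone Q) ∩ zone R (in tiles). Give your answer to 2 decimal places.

The region (zone P ∩ zone Q) ∩ zone R is the polygon with vertices (5.676,7.803), (6.081,7.513), (5.2,6.28), (5.108,6.289).
By the shoelace formula its area is 0.45.

0.45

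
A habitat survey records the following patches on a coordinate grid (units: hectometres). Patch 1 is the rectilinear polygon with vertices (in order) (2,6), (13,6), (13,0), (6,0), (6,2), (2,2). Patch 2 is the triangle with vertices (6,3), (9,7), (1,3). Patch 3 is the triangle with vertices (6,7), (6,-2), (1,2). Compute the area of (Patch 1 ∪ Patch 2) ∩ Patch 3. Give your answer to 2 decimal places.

11.50

|Patch 1 ∪ Patch 2| = 58.875.
|(Patch 1 ∪ Patch 2) ∩ Patch 3| = 11.50.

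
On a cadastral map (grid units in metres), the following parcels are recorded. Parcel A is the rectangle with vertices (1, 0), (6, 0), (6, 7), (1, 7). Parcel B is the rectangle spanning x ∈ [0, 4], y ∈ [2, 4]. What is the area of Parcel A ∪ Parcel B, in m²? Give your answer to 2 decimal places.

By inclusion–exclusion:
Individual areas: |Parcel A| = 35, |Parcel B| = 8.
|Parcel A∩Parcel B|: x∈[1,4], y∈[2,4] → 3·2 = 6.
|Parcel A ∪ Parcel B| = 43 − 6 = 37.00.

37.00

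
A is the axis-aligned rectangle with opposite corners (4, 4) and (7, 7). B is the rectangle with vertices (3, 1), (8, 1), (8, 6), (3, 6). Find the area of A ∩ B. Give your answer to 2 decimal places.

|A∩B|: x∈[4,7], y∈[4,6] → 3·2 = 6.

6.00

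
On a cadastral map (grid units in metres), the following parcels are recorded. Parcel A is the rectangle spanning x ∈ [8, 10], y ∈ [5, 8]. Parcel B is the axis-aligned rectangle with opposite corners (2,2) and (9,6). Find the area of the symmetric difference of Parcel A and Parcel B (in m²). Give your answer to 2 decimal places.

32.00

|Parcel A∩Parcel B|: x∈[8,9], y∈[5,6] → 1·1 = 1.
|Parcel A △ Parcel B| = |Parcel A| + |Parcel B| − 2·|Parcel A∩Parcel B| = 6 + 28 − 2 = 32.00.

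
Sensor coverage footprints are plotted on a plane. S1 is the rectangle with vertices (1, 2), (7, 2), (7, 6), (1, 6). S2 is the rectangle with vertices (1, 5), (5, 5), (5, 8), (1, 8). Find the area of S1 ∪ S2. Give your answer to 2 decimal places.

By inclusion–exclusion:
Individual areas: |S1| = 24, |S2| = 12.
|S1∩S2|: x∈[1,5], y∈[5,6] → 4·1 = 4.
|S1 ∪ S2| = 36 − 4 = 32.00.

32.00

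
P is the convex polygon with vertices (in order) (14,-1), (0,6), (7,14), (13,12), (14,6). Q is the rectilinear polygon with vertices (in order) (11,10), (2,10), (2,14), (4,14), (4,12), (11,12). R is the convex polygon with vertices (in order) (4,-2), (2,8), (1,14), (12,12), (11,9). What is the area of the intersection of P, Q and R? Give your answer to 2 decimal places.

The intersection is the polygon with vertices (11,12), (11,10), (3.5,10), (5.25,12).
By the shoelace formula its area is 13.25.

13.25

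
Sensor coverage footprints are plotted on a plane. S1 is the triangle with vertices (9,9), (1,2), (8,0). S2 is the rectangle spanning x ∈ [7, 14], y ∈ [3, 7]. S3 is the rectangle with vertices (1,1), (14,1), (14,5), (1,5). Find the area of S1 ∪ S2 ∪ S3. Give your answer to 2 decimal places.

72.73

By inclusion–exclusion:
Individual areas: |S1| = 32.5, |S2| = 28, |S3| = 52.
|S1∩S2| = 6.2222.
|S1∩S3| = 22.4405.
|S2∩S3|: x∈[7,14], y∈[3,5] → 7·2 = 14.
|S1∩S2∩S3| = 2.8889.
|S1 ∪ S2 ∪ S3| = 112.5 − 42.6627 + 2.8889 = 72.73.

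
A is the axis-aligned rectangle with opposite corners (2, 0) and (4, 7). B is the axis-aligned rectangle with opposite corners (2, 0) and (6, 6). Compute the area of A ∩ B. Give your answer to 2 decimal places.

|A∩B|: x∈[2,4], y∈[0,6] → 2·6 = 12.

12.00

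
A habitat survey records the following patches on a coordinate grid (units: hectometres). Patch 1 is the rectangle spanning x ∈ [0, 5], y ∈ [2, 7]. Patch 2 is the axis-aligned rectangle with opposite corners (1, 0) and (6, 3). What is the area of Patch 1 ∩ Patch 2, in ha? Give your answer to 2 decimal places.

4.00

|Patch 1∩Patch 2|: x∈[1,5], y∈[2,3] → 4·1 = 4.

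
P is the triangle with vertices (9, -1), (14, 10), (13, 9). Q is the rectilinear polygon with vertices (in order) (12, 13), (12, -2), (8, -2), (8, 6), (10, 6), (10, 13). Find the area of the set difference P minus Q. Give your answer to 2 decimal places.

1.65

|P| = 3, |P∩Q| = 1.35.
|P ∖ Q| = |P| − |P∩Q| = 3 − 1.35 = 1.65.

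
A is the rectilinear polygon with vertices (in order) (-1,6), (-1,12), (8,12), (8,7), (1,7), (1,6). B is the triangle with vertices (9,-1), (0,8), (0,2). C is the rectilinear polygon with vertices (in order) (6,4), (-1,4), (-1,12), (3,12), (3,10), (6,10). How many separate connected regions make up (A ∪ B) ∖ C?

2

(A ∪ B) ∖ C splits into 2 disjoint pieces (area 16, area 19).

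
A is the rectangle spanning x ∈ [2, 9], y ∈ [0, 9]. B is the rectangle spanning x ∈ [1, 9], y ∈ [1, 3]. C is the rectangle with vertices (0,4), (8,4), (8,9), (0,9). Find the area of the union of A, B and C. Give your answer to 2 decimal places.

75.00

By inclusion–exclusion:
Individual areas: |A| = 63, |B| = 16, |C| = 40.
|A∩B|: x∈[2,9], y∈[1,3] → 7·2 = 14.
|A∩C|: x∈[2,8], y∈[4,9] → 6·5 = 30.
|B∩C| = 0 (no overlap).
|A∩B∩C| = 0.
|A ∪ B ∪ C| = 119 − 44 + 0 = 75.00.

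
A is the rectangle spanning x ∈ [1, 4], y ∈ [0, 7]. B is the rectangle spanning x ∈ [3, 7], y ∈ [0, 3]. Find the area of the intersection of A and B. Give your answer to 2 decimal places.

|A∩B|: x∈[3,4], y∈[0,3] → 1·3 = 3.

3.00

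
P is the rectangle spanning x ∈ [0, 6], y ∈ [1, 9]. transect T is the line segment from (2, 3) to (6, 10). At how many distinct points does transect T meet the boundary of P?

The segment meets the boundary at (5.429,9).

1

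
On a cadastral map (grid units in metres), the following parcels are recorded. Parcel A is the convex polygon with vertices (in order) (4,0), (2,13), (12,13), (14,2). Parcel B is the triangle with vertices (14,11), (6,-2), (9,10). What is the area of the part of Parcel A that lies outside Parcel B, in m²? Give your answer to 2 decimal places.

96.18

|Parcel A| = 122, |Parcel A∩Parcel B| = 25.8158.
|Parcel A ∖ Parcel B| = |Parcel A| − |Parcel A∩Parcel B| = 122 − 25.8158 = 96.18.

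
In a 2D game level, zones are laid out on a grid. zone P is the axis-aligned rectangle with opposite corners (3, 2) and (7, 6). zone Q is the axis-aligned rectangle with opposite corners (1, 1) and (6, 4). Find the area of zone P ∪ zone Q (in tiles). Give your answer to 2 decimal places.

By inclusion–exclusion:
Individual areas: |zone P| = 16, |zone Q| = 15.
|zone P∩zone Q|: x∈[3,6], y∈[2,4] → 3·2 = 6.
|zone P ∪ zone Q| = 31 − 6 = 25.00.

25.00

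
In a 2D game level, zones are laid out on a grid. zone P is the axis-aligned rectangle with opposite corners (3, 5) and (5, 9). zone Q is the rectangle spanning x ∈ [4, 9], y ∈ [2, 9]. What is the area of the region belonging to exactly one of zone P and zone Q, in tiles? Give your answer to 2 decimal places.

|zone P∩zone Q|: x∈[4,5], y∈[5,9] → 1·4 = 4.
|zone P △ zone Q| = |zone P| + |zone Q| − 2·|zone P∩zone Q| = 8 + 35 − 8 = 35.00.

35.00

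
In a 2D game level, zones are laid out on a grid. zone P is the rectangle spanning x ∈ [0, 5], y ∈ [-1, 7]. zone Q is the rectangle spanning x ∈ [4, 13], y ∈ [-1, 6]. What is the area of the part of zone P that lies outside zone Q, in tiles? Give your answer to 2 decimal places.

|zone P∩zone Q|: x∈[4,5], y∈[-1,6] → 1·7 = 7.
|zone P| = 40.
|zone P ∖ zone Q| = |zone P| − |zone P∩zone Q| = 40 − 7 = 33.00.

33.00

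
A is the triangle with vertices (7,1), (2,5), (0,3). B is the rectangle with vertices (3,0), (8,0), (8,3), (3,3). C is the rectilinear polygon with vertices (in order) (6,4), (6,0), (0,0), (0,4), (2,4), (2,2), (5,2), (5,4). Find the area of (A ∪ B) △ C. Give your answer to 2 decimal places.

20.64

|A ∪ B| = 20.7857.
|(A ∪ B) ∩ C| = 9.0714.
|(A ∪ B) △ C| = 20.7857 + 18 − 18.1429 = 20.64.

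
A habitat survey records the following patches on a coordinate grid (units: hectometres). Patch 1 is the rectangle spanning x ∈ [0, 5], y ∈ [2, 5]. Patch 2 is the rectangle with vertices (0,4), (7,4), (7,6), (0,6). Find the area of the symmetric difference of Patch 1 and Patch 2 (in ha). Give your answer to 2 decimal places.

|Patch 1∩Patch 2|: x∈[0,5], y∈[4,5] → 5·1 = 5.
|Patch 1 △ Patch 2| = |Patch 1| + |Patch 2| − 2·|Patch 1∩Patch 2| = 15 + 14 − 10 = 19.00.

19.00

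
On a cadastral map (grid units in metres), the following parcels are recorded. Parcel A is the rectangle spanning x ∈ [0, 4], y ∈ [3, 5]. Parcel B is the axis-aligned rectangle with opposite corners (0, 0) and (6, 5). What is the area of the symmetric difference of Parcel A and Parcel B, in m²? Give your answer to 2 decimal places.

|Parcel A∩Parcel B|: x∈[0,4], y∈[3,5] → 4·2 = 8.
|Parcel A △ Parcel B| = |Parcel A| + |Parcel B| − 2·|Parcel A∩Parcel B| = 8 + 30 − 16 = 22.00.

22.00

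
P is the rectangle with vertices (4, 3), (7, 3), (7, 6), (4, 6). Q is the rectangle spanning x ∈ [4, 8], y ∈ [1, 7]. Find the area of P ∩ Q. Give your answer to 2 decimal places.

9.00

|P∩Q|: x∈[4,7], y∈[3,6] → 3·3 = 9.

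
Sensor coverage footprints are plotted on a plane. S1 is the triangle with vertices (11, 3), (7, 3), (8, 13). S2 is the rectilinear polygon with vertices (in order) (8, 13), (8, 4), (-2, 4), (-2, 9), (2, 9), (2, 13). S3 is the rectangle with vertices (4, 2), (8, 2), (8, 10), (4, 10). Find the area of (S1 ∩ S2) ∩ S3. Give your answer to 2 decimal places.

The region (S1 ∩ S2) ∩ S3 is the polygon with vertices (8,4), (7.1,4), (7.7,10), (8,10).
By the shoelace formula its area is 3.60.

3.60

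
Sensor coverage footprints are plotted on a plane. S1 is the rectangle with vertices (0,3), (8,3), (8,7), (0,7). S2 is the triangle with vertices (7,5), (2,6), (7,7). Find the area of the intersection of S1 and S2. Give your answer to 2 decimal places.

5.00

The intersection is the polygon with vertices (2,6), (7,7), (7,5).
By the shoelace formula its area is 5.00.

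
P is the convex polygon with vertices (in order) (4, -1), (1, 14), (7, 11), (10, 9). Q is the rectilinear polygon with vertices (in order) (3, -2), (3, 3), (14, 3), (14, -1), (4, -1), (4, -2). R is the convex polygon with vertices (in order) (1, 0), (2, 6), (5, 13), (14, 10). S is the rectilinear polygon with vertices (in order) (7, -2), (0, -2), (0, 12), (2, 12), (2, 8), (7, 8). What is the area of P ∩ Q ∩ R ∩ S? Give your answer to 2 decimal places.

0.96

The intersection is the polygon with vertices (3.427,1.867), (3.2,3), (4.9,3).
By the shoelace formula its area is 0.96.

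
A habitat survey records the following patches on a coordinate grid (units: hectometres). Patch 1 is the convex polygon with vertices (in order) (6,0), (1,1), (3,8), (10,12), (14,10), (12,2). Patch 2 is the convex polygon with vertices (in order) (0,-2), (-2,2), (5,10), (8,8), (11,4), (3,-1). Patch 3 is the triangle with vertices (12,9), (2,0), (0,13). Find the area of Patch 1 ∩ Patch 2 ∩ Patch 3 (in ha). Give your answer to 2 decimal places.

35.99

The intersection is the polygon with vertices (2.879,7.576), (3.5,8.286), (5.692,9.539), (8,8), (9.164,6.448), (2.727,0.654), (1.873,0.825), (1.55,2.925).
By the shoelace formula its area is 35.99.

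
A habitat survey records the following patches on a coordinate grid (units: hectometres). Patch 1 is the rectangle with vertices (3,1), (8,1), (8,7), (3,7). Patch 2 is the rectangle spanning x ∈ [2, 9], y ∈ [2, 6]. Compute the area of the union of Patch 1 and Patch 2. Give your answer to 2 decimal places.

By inclusion–exclusion:
Individual areas: |Patch 1| = 30, |Patch 2| = 28.
|Patch 1∩Patch 2|: x∈[3,8], y∈[2,6] → 5·4 = 20.
|Patch 1 ∪ Patch 2| = 58 − 20 = 38.00.

38.00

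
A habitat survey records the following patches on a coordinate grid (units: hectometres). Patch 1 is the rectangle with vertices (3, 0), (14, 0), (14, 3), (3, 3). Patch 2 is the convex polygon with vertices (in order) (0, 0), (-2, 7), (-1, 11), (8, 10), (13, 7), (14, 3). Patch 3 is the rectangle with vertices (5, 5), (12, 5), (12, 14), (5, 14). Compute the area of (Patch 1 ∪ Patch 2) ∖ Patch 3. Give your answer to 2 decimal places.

112.34

|Patch 1 ∪ Patch 2| = 143.0357.
|(Patch 1 ∪ Patch 2) ∩ Patch 3| = 30.7.
|(Patch 1 ∪ Patch 2) ∖ Patch 3| = 143.0357 − 30.7 = 112.34.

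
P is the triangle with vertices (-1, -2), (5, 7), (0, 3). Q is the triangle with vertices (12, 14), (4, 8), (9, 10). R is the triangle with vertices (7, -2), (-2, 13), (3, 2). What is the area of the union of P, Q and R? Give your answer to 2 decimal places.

By inclusion–exclusion:
Individual areas: |P| = 10.5, |Q| = 7, |R| = 12.
|P∩Q| = 0.
|P∩R| = 1.3473.
|Q∩R| = 0.
|P∩Q∩R| = 0.
|P ∪ Q ∪ R| = 29.5 − 1.3473 + 0 = 28.15.

28.15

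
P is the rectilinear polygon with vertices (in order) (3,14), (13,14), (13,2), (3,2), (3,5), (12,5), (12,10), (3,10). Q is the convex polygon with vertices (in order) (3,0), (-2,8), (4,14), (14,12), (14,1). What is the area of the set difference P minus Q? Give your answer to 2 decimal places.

8.60

|P| = 75, |P∩Q| = 66.4.
|P ∖ Q| = |P| − |P∩Q| = 75 − 66.4 = 8.60.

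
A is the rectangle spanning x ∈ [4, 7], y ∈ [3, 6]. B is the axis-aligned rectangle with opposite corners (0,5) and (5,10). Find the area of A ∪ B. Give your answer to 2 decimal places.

By inclusion–exclusion:
Individual areas: |A| = 9, |B| = 25.
|A∩B|: x∈[4,5], y∈[5,6] → 1·1 = 1.
|A ∪ B| = 34 − 1 = 33.00.

33.00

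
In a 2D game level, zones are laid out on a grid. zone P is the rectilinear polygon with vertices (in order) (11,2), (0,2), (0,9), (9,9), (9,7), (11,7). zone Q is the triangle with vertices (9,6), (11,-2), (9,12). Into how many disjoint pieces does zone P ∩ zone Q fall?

zone P ∩ zone Q is a single connected region.

1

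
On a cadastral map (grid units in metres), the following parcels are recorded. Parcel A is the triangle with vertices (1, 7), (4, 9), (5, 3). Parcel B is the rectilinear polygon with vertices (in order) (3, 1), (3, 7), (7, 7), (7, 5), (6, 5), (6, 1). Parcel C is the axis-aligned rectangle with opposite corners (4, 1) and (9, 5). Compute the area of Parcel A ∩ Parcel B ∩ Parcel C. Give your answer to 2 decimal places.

1.17

The intersection is the polygon with vertices (4,4), (4,5), (4.667,5), (5,3).
By the shoelace formula its area is 1.17.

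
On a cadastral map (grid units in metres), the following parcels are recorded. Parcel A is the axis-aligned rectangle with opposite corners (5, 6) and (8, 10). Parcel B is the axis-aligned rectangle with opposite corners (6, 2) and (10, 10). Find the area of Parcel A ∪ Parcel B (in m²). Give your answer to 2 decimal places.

36.00

By inclusion–exclusion:
Individual areas: |Parcel A| = 12, |Parcel B| = 32.
|Parcel A∩Parcel B|: x∈[6,8], y∈[6,10] → 2·4 = 8.
|Parcel A ∪ Parcel B| = 44 − 8 = 36.00.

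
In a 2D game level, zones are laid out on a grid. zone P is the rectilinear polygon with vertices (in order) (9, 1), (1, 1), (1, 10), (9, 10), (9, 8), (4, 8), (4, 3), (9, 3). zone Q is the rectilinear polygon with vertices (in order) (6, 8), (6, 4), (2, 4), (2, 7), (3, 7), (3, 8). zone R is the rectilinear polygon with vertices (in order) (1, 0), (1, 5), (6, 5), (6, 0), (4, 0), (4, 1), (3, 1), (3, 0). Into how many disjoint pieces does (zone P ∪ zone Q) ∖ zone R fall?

2

(zone P ∪ zone Q) ∖ zone R splits into 2 disjoint pieces (area 31, area 6).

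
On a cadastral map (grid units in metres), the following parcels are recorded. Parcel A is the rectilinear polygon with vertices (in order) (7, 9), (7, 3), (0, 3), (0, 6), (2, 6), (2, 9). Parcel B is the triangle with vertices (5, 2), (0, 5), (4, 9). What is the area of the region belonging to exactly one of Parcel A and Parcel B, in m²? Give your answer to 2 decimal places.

22.52

|Parcel A| = 36, |Parcel B| = 16, |Parcel A∩Parcel B| = 14.7381.
|Parcel A △ Parcel B| = |Parcel A| + |Parcel B| − 2·|Parcel A∩Parcel B| = 36 + 16 − 29.4762 = 22.52.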